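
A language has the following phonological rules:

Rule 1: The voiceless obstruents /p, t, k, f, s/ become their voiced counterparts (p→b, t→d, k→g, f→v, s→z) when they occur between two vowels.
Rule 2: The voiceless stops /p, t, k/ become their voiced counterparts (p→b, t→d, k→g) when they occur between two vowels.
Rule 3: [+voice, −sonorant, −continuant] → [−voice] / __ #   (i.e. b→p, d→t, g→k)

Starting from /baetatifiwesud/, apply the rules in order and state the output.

Rule 1 (intervocalic voicing): /t/ is a voiceless obstruent between vowels /e/ and /a/, so it voices to [d]. /t/ is a voiceless obstruent between vowels /a/ and /i/, so it voices to [d]. /f/ is a voiceless obstruent between vowels /i/ and /i/, so it voices to [v]. /s/ is a voiceless obstruent between vowels /e/ and /u/, so it voices to [z]. /baetatifiwesud/ → baedadiviwezud.
Rule 2 (intervocalic voicing): no segment meets the environment; /baedadiviwezud/ is unchanged.
Rule 3 (final devoicing): /d/ is a voiced stop in word-final position, so it devoices to [t]. /baedadiviwezud/ → baedadiviwezut.

baedadiviwezut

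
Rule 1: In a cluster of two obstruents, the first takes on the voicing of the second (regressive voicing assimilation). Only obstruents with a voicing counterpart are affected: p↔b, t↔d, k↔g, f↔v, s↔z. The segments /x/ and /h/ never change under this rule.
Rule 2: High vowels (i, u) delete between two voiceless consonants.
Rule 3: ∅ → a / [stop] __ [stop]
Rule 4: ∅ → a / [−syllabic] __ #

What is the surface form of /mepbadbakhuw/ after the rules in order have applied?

mebabadabakhuwa

Rule 1 (regressive voicing assimilation): /p/ precedes the voiced obstruent /b/, so it voices to [b] by assimilation. /mepbadbakhuw/ → mebbadbakhuw.
Rule 2 (high vowel syncope): no segment meets the environment; /mebbadbakhuw/ is unchanged.
Rule 3 (stop-cluster a-epenthesis): /b/ and /b/ form a stop–stop cluster, so [a] is inserted between them. /d/ and /b/ form a stop–stop cluster, so [a] is inserted between them. /mebbadbakhuw/ → mebabadabakhuw.
Rule 4 (final a-epenthesis): the form ends in the consonant /w/, so [a] is inserted word-finally. /mebabadabakhuw/ → mebabadabakhuwa.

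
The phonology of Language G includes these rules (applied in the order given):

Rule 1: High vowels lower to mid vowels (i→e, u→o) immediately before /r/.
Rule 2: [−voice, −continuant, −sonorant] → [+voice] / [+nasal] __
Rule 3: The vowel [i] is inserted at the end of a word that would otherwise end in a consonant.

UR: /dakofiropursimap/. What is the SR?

Rule 1 (pre-rhotic lowering): /i/ is a high vowel immediately before /r/, so it lowers to [e]. /u/ is a high vowel immediately before /r/, so it lowers to [o]. /dakofiropursimap/ → dakoferoporsimap.
Rule 2 (post-nasal voicing): no segment meets the environment; /dakoferoporsimap/ is unchanged.
Rule 3 (final i-epenthesis): the form ends in the consonant /p/, so [i] is inserted word-finally. /dakoferoporsimap/ → dakoferoporsimapi.

dakoferoporsimapi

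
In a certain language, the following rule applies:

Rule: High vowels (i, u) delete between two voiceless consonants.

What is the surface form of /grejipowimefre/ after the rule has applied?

No segment of /grejipowimefre/ meets the structural description of the rule, so the form surfaces unchanged.

grejipowimefre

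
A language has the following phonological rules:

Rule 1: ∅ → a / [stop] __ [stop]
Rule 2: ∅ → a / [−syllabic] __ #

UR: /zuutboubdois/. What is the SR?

zuutaboubadoisa

Rule 1 (stop-cluster a-epenthesis): /t/ and /b/ form a stop–stop cluster, so [a] is inserted between them. /b/ and /d/ form a stop–stop cluster, so [a] is inserted between them. /zuutboubdois/ → zuutaboubadois.
Rule 2 (final a-epenthesis): the form ends in the consonant /s/, so [a] is inserted word-finally. /zuutaboubadois/ → zuutaboubadoisa.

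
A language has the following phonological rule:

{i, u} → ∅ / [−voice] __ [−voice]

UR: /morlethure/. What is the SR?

No segment of /morlethure/ meets the structural description of the rule, so the form surfaces unchanged.

morlethure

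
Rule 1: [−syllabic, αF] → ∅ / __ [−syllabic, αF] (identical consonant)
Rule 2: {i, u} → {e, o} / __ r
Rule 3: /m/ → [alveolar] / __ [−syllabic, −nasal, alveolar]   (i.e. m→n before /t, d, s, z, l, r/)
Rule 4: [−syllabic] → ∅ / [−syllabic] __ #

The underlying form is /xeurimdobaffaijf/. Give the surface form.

xeorindobafaij

Rule 1 (degemination): /ff/ is a geminate; the first /f/ deletes. /xeurimdobaffaijf/ → xeurimdobafaijf.
Rule 2 (pre-rhotic lowering): /u/ is a high vowel immediately before /r/, so it lowers to [o]. /xeurimdobafaijf/ → xeorimdobafaijf.
Rule 3 (nasal place assimilation): /m/ precedes the alveolar consonant /d/, so it assimilates in place to [n]. /xeorimdobafaijf/ → xeorindobafaijf.
Rule 4 (final cluster simplification): /f/ is the second consonant of a word-final cluster /jf/, so it deletes. /xeorindobafaijf/ → xeorindobafaij.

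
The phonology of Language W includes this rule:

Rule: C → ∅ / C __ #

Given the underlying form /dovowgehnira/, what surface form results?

No segment of /dovowgehnira/ meets the structural description of the rule, so the form surfaces unchanged.

dovowgehnira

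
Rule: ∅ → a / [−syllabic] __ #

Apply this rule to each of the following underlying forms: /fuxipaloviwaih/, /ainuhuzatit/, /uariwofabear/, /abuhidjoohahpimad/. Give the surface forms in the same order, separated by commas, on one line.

fuxipaloviwaiha, ainuhuzatita, uariwofabeara, abuhidjoohahpimada

/fuxipaloviwaih/: the form ends in the consonant /h/, so [a] is inserted word-finally. → [fuxipaloviwaiha].
/ainuhuzatit/: the form ends in the consonant /t/, so [a] is inserted word-finally. → [ainuhuzatita].
/uariwofabear/: the form ends in the consonant /r/, so [a] is inserted word-finally. → [uariwofabeara].
/abuhidjoohahpimad/: the form ends in the consonant /d/, so [a] is inserted word-finally. → [abuhidjoohahpimada].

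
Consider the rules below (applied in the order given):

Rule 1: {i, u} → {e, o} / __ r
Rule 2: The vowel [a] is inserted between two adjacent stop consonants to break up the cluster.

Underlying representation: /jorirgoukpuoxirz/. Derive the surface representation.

Rule 1 (pre-rhotic lowering): /i/ is a high vowel immediately before /r/, so it lowers to [e]. /i/ is a high vowel immediately before /r/, so it lowers to [e]. /jorirgoukpuoxirz/ → jorergoukpuoxerz.
Rule 2 (stop-cluster a-epenthesis): /k/ and /p/ form a stop–stop cluster, so [a] is inserted between them. /jorergoukpuoxerz/ → jorergoukapuoxerz.

jorergoukapuoxerz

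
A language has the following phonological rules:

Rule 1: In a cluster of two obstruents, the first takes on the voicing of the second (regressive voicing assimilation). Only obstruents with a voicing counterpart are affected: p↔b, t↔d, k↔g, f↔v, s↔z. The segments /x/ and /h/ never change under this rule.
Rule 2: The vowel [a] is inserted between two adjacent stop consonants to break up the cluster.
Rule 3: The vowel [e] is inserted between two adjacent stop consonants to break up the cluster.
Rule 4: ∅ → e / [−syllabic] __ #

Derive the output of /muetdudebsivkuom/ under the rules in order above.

Rule 1 (regressive voicing assimilation): /t/ precedes the voiced obstruent /d/, so it voices to [d] by assimilation. /b/ precedes the voiceless obstruent /s/, so it devoices to [p] by assimilation. /v/ precedes the voiceless obstruent /k/, so it devoices to [f] by assimilation. /muetdudebsivkuom/ → mueddudepsifkuom.
Rule 2 (stop-cluster a-epenthesis): /d/ and /d/ form a stop–stop cluster, so [a] is inserted between them. /mueddudepsifkuom/ → muedadudepsifkuom.
Rule 3 (stop-cluster e-epenthesis): no segment meets the environment; /muedadudepsifkuom/ is unchanged.
Rule 4 (final e-epenthesis): the form ends in the consonant /m/, so [e] is inserted word-finally. /muedadudepsifkuom/ → muedadudepsifkuome.

muedadudepsifkuome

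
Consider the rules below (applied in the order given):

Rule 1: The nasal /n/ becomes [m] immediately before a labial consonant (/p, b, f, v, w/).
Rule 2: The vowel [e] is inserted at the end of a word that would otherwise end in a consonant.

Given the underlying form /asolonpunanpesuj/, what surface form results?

asolompunampesuje

Rule 1 (nasal place assimilation): /n/ precedes the labial consonant /p/, so it assimilates in place to [m]. /n/ precedes the labial consonant /p/, so it assimilates in place to [m]. /asolonpunanpesuj/ → asolompunampesuj.
Rule 2 (final e-epenthesis): the form ends in the consonant /j/, so [e] is inserted word-finally. /asolompunampesuj/ → asolompunampesuje.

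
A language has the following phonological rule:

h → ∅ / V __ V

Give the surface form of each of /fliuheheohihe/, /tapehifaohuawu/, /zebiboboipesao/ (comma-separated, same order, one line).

/fliuheheohihe/: /h/ occurs between vowels /u/ and /e/, so it deletes. /h/ occurs between vowels /e/ and /e/, so it deletes. /h/ occurs between vowels /o/ and /i/, so it deletes. /h/ occurs between vowels /i/ and /e/, so it deletes. → [fliueeoie].
/tapehifaohuawu/: /h/ occurs between vowels /e/ and /i/, so it deletes. /h/ occurs between vowels /o/ and /u/, so it deletes. → [tapeifaouawu].
/zebiboboipesao/: the rule's environment is not met; surfaces unchanged as [zebiboboipesao].

fliueeoie, tapeifaouawu, zebiboboipesao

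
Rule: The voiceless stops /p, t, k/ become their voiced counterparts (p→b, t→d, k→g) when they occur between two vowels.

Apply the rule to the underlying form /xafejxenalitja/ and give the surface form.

No segment of /xafejxenalitja/ meets the structural description of the rule, so the form surfaces unchanged.

xafejxenalitja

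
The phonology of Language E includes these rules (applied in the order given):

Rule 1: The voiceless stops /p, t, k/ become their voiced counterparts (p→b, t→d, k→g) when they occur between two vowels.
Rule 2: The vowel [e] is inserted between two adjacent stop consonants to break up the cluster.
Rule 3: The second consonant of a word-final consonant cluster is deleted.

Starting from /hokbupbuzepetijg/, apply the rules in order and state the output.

hokebupebuzebedij

Rule 1 (intervocalic voicing): /p/ is a voiceless stop between vowels /e/ and /e/, so it voices to [b]. /t/ is a voiceless stop between vowels /e/ and /i/, so it voices to [d]. /hokbupbuzepetijg/ → hokbupbuzebedijg.
Rule 2 (stop-cluster e-epenthesis): /k/ and /b/ form a stop–stop cluster, so [e] is inserted between them. /p/ and /b/ form a stop–stop cluster, so [e] is inserted between them. /hokbupbuzebedijg/ → hokebupebuzebedijg.
Rule 3 (final cluster simplification): /g/ is the second consonant of a word-final cluster /jg/, so it deletes. /hokebupebuzebedijg/ → hokebupebuzebedij.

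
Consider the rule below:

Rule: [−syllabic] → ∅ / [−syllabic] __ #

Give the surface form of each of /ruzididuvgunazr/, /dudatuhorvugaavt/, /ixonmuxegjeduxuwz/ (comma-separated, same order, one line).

/ruzididuvgunazr/: /r/ is the second consonant of a word-final cluster /zr/, so it deletes. → [ruzididuvgunaz].
/dudatuhorvugaavt/: /t/ is the second consonant of a word-final cluster /vt/, so it deletes. → [dudatuhorvugaav].
/ixonmuxegjeduxuwz/: /z/ is the second consonant of a word-final cluster /wz/, so it deletes. → [ixonmuxegjeduxuw].

ruzididuvgunaz, dudatuhorvugaav, ixonmuxegjeduxuw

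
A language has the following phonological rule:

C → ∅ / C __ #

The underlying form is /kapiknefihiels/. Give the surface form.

kapiknefihiel

/s/ is the second consonant of a word-final cluster /ls/, so it deletes.
The other instances of /k/, /p/, /n/, /f/, /h/, /l/ do not occur in the required environment and remain unchanged.
Surface form: [kapiknefihiel].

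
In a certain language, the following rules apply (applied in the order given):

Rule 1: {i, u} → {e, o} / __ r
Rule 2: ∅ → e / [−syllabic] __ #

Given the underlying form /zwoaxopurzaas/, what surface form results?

Rule 1 (pre-rhotic lowering): /u/ is a high vowel immediately before /r/, so it lowers to [o]. /zwoaxopurzaas/ → zwoaxoporzaas.
Rule 2 (final e-epenthesis): the form ends in the consonant /s/, so [e] is inserted word-finally. /zwoaxoporzaas/ → zwoaxoporzaase.

zwoaxoporzaase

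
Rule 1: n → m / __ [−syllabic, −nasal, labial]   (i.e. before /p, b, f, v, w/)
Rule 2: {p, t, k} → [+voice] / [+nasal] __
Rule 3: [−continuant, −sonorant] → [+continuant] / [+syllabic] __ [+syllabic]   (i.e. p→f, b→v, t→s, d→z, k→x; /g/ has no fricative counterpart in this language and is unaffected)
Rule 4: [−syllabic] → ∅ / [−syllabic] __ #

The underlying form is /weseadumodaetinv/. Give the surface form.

weseazumozaesim

Rule 1 (nasal place assimilation): /n/ precedes the labial consonant /v/, so it assimilates in place to [m]. /weseadumodaetinv/ → weseadumodaetimv.
Rule 2 (post-nasal voicing): no segment meets the environment; /weseadumodaetimv/ is unchanged.
Rule 3 (intervocalic spirantization): /d/ is a stop between vowels /a/ and /u/, so it spirantizes to the fricative [z]. /d/ is a stop between vowels /o/ and /a/, so it spirantizes to the fricative [z]. /t/ is a stop between vowels /e/ and /i/, so it spirantizes to the fricative [s]. /weseadumodaetimv/ → weseazumozaesimv.
Rule 4 (final cluster simplification): /v/ is the second consonant of a word-final cluster /mv/, so it deletes. /weseazumozaesimv/ → weseazumozaesim.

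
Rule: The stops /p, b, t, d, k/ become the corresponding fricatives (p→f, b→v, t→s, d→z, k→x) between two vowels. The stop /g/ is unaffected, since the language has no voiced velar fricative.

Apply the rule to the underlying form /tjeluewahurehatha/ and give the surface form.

tjeluewahurehatha

No segment of /tjeluewahurehatha/ meets the structural description of the rule, so the form surfaces unchanged.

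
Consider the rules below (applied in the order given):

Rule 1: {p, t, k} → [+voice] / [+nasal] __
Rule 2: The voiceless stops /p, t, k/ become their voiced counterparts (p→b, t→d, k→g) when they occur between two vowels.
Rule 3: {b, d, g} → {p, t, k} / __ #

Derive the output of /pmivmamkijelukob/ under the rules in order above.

pmivmamgijelugop

Rule 1 (post-nasal voicing): /k/ is a voiceless stop immediately after the nasal /m/, so it voices to [g]. /pmivmamkijelukob/ → pmivmamgijelukob.
Rule 2 (intervocalic voicing): /k/ is a voiceless stop between vowels /u/ and /o/, so it voices to [g]. /pmivmamgijelukob/ → pmivmamgijelugob.
Rule 3 (final devoicing): /b/ is a voiced stop in word-final position, so it devoices to [p]. /pmivmamgijelugob/ → pmivmamgijelugop.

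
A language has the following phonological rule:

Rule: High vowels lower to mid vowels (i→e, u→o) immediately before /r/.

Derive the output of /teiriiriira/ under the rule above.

/i/ is a high vowel immediately before /r/, so it lowers to [e].
/i/ is a high vowel immediately before /r/, so it lowers to [e].
/i/ is a high vowel immediately before /r/, so it lowers to [e].
The other instances of /i/ do not occur in the required environment and remain unchanged.
Surface form: [teerieriera].

teerieriera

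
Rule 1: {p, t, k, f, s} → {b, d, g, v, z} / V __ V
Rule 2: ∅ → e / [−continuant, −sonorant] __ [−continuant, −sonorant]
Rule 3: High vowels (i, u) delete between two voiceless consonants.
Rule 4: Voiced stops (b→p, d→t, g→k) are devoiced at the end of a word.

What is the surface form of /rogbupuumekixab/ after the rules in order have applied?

Rule 1 (intervocalic voicing): /p/ is a voiceless obstruent between vowels /u/ and /u/, so it voices to [b]. /k/ is a voiceless obstruent between vowels /e/ and /i/, so it voices to [g]. /rogbupuumekixab/ → rogbubuumegixab.
Rule 2 (stop-cluster e-epenthesis): /g/ and /b/ form a stop–stop cluster, so [e] is inserted between them. /rogbubuumegixab/ → rogebubuumegixab.
Rule 3 (high vowel syncope): no segment meets the environment; /rogebubuumegixab/ is unchanged.
Rule 4 (final devoicing): /b/ is a voiced stop in word-final position, so it devoices to [p]. /rogebubuumegixab/ → rogebubuumegixap.

rogebubuumegixap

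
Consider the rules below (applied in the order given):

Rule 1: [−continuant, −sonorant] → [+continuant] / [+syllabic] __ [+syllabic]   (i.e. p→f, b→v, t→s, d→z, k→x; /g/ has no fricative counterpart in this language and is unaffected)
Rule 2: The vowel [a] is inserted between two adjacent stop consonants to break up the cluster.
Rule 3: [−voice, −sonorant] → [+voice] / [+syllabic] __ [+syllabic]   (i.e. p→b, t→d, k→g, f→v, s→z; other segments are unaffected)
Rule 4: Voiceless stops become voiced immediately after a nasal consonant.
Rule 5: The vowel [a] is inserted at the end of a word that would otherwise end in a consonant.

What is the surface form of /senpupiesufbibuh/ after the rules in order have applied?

Rule 1 (intervocalic spirantization): /p/ is a stop between vowels /u/ and /i/, so it spirantizes to the fricative [f]. /b/ is a stop between vowels /i/ and /u/, so it spirantizes to the fricative [v]. /senpupiesufbibuh/ → senpufiesufbivuh.
Rule 2 (stop-cluster a-epenthesis): no segment meets the environment; /senpufiesufbivuh/ is unchanged.
Rule 3 (intervocalic voicing): /f/ is a voiceless obstruent between vowels /u/ and /i/, so it voices to [v]. /s/ is a voiceless obstruent between vowels /e/ and /u/, so it voices to [z]. /senpufiesufbivuh/ → senpuviezufbivuh.
Rule 4 (post-nasal voicing): /p/ is a voiceless stop immediately after the nasal /n/, so it voices to [b]. /senpuviezufbivuh/ → senbuviezufbivuh.
Rule 5 (final a-epenthesis): the form ends in the consonant /h/, so [a] is inserted word-finally. /senbuviezufbivuh/ → senbuviezufbivuha.

senbuviezufbivuha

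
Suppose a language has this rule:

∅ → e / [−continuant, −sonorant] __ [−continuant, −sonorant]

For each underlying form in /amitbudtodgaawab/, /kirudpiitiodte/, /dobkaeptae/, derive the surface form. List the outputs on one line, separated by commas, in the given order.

/amitbudtodgaawab/: /t/ and /b/ form a stop–stop cluster, so [e] is inserted between them. /d/ and /t/ form a stop–stop cluster, so [e] is inserted between them. /d/ and /g/ form a stop–stop cluster, so [e] is inserted between them. → [amitebudetodegaawab].
/kirudpiitiodte/: /d/ and /p/ form a stop–stop cluster, so [e] is inserted between them. /d/ and /t/ form a stop–stop cluster, so [e] is inserted between them. → [kirudepiitiodete].
/dobkaeptae/: /b/ and /k/ form a stop–stop cluster, so [e] is inserted between them. /p/ and /t/ form a stop–stop cluster, so [e] is inserted between them. → [dobekaepetae].

amitebudetodegaawab, kirudepiitiodete, dobekaepetae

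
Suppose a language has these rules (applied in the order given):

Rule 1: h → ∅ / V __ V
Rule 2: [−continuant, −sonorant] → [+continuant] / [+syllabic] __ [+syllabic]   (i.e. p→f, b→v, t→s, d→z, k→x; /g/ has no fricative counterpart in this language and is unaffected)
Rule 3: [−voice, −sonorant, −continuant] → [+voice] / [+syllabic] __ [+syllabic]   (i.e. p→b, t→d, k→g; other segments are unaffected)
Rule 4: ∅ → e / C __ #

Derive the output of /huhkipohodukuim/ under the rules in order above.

huhkifoozuxuime

Rule 1 (intervocalic h-deletion): /h/ occurs between vowels /o/ and /o/, so it deletes. /huhkipohodukuim/ → huhkipoodukuim.
Rule 2 (intervocalic spirantization): /p/ is a stop between vowels /i/ and /o/, so it spirantizes to the fricative [f]. /d/ is a stop between vowels /o/ and /u/, so it spirantizes to the fricative [z]. /k/ is a stop between vowels /u/ and /u/, so it spirantizes to the fricative [x]. /huhkipoodukuim/ → huhkifoozuxuim.
Rule 3 (intervocalic voicing): no segment meets the environment; /huhkifoozuxuim/ is unchanged.
Rule 4 (final e-epenthesis): the form ends in the consonant /m/, so [e] is inserted word-finally. /huhkifoozuxuim/ → huhkifoozuxuime.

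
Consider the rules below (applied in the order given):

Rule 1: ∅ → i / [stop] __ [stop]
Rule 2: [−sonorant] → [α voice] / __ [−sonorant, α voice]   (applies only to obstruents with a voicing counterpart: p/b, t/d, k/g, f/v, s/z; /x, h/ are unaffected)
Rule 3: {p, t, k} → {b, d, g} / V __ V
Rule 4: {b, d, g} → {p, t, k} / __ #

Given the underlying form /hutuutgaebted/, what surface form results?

huduudigaebidet

Rule 1 (stop-cluster i-epenthesis): /t/ and /g/ form a stop–stop cluster, so [i] is inserted between them. /b/ and /t/ form a stop–stop cluster, so [i] is inserted between them. /hutuutgaebted/ → hutuutigaebited.
Rule 2 (regressive voicing assimilation): no segment meets the environment; /hutuutigaebited/ is unchanged.
Rule 3 (intervocalic voicing): /t/ is a voiceless stop between vowels /u/ and /u/, so it voices to [d]. /t/ is a voiceless stop between vowels /u/ and /i/, so it voices to [d]. /t/ is a voiceless stop between vowels /i/ and /e/, so it voices to [d]. /hutuutigaebited/ → huduudigaebided.
Rule 4 (final devoicing): /d/ is a voiced stop in word-final position, so it devoices to [t]. /huduudigaebided/ → huduudigaebidet.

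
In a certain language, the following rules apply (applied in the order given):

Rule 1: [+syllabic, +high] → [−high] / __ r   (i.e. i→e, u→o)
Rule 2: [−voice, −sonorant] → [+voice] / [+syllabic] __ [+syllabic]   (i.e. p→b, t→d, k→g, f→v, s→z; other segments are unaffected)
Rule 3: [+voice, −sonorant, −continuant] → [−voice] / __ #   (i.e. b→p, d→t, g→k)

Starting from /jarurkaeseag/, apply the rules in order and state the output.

Rule 1 (pre-rhotic lowering): /u/ is a high vowel immediately before /r/, so it lowers to [o]. /jarurkaeseag/ → jarorkaeseag.
Rule 2 (intervocalic voicing): /s/ is a voiceless obstruent between vowels /e/ and /e/, so it voices to [z]. /jarorkaeseag/ → jarorkaezeag.
Rule 3 (final devoicing): /g/ is a voiced stop in word-final position, so it devoices to [k]. /jarorkaezeag/ → jarorkaezeak.

jarorkaezeak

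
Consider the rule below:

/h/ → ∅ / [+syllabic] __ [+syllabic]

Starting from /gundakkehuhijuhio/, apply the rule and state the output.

/h/ occurs between vowels /e/ and /u/, so it deletes.
/h/ occurs between vowels /u/ and /i/, so it deletes.
/h/ occurs between vowels /u/ and /i/, so it deletes.
Surface form: [gundakkeuijuio].

gundakkeuijuio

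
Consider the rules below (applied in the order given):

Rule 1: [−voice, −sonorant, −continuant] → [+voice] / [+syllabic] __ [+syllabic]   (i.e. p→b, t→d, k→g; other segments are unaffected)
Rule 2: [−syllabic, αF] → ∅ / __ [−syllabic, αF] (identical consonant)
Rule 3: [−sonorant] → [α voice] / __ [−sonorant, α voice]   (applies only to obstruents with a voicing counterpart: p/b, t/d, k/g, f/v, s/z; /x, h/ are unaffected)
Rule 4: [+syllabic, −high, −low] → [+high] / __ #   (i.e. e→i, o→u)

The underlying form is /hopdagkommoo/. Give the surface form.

Rule 1 (intervocalic voicing): no segment meets the environment; /hopdagkommoo/ is unchanged.
Rule 2 (degemination): /mm/ is a geminate; the first /m/ deletes. /hopdagkommoo/ → hopdagkomoo.
Rule 3 (regressive voicing assimilation): /p/ precedes the voiced obstruent /d/, so it voices to [b] by assimilation. /g/ precedes the voiceless obstruent /k/, so it devoices to [k] by assimilation. /hopdagkomoo/ → hobdakkomoo.
Rule 4 (final vowel raising): /o/ is a mid vowel in word-final position, so it raises to [u]. /hobdakkomoo/ → hobdakkomou.

hobdakkomou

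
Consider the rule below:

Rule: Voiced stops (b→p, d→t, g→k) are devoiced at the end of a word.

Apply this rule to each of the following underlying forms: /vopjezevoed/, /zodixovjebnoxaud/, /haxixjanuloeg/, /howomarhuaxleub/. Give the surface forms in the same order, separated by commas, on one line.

vopjezevoet, zodixovjebnoxaut, haxixjanuloek, howomarhuaxleup

/vopjezevoed/: /d/ is a voiced stop in word-final position, so it devoices to [t]. → [vopjezevoet].
/zodixovjebnoxaud/: /d/ is a voiced stop in word-final position, so it devoices to [t]. → [zodixovjebnoxaut].
/haxixjanuloeg/: /g/ is a voiced stop in word-final position, so it devoices to [k]. → [haxixjanuloek].
/howomarhuaxleub/: /b/ is a voiced stop in word-final position, so it devoices to [p]. → [howomarhuaxleup].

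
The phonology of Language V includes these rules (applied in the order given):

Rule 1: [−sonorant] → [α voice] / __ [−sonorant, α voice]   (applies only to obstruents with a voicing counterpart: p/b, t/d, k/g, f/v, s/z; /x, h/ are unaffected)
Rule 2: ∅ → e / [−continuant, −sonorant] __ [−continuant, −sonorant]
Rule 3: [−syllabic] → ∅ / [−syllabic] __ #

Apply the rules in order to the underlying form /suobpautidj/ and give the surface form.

Rule 1 (regressive voicing assimilation): /b/ precedes the voiceless obstruent /p/, so it devoices to [p] by assimilation. /suobpautidj/ → suoppautidj.
Rule 2 (stop-cluster e-epenthesis): /p/ and /p/ form a stop–stop cluster, so [e] is inserted between them. /suoppautidj/ → suopepautidj.
Rule 3 (final cluster simplification): /j/ is the second consonant of a word-final cluster /dj/, so it deletes. /suopepautidj/ → suopepautid.

suopepautid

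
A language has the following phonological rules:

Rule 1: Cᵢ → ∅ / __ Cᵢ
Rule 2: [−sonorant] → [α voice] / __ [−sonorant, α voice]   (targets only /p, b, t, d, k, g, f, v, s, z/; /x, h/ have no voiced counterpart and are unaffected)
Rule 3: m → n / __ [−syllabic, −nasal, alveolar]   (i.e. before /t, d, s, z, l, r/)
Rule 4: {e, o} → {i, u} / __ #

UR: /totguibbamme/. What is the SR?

todguibami

Rule 1 (degemination): /bb/ is a geminate; the first /b/ deletes. /mm/ is a geminate; the first /m/ deletes. /totguibbamme/ → totguibame.
Rule 2 (regressive voicing assimilation): /t/ precedes the voiced obstruent /g/, so it voices to [d] by assimilation. /totguibame/ → todguibame.
Rule 3 (nasal place assimilation): no segment meets the environment; /todguibame/ is unchanged.
Rule 4 (final vowel raising): /e/ is a mid vowel in word-final position, so it raises to [i]. /todguibame/ → todguibami.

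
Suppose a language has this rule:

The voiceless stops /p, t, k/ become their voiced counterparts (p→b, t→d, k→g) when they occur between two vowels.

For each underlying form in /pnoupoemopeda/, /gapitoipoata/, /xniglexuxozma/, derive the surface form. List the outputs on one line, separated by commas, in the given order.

pnouboemobeda, gabidoiboada, xniglexuxozma

/pnoupoemopeda/: /p/ is a voiceless stop between vowels /u/ and /o/, so it voices to [b]. /p/ is a voiceless stop between vowels /o/ and /e/, so it voices to [b]. → [pnouboemobeda].
/gapitoipoata/: /p/ is a voiceless stop between vowels /a/ and /i/, so it voices to [b]. /t/ is a voiceless stop between vowels /i/ and /o/, so it voices to [d]. /p/ is a voiceless stop between vowels /i/ and /o/, so it voices to [b]. /t/ is a voiceless stop between vowels /a/ and /a/, so it voices to [d]. → [gabidoiboada].
/xniglexuxozma/: the rule's environment is not met; surfaces unchanged as [xniglexuxozma].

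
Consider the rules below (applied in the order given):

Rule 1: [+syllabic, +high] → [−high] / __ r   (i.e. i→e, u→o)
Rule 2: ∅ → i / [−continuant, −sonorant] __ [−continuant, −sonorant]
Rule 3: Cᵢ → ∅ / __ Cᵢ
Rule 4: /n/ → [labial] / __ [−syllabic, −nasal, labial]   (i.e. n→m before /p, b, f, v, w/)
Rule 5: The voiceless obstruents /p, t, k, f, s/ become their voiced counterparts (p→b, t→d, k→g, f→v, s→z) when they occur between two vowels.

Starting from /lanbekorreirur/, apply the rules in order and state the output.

lambegoreeror

Rule 1 (pre-rhotic lowering): /i/ is a high vowel immediately before /r/, so it lowers to [e]. /u/ is a high vowel immediately before /r/, so it lowers to [o]. /lanbekorreirur/ → lanbekorreeror.
Rule 2 (stop-cluster i-epenthesis): no segment meets the environment; /lanbekorreeror/ is unchanged.
Rule 3 (degemination): /rr/ is a geminate; the first /r/ deletes. /lanbekorreeror/ → lanbekoreeror.
Rule 4 (nasal place assimilation): /n/ precedes the labial consonant /b/, so it assimilates in place to [m]. /lanbekoreeror/ → lambekoreeror.
Rule 5 (intervocalic voicing): /k/ is a voiceless obstruent between vowels /e/ and /o/, so it voices to [g]. /lambekoreeror/ → lambegoreeror.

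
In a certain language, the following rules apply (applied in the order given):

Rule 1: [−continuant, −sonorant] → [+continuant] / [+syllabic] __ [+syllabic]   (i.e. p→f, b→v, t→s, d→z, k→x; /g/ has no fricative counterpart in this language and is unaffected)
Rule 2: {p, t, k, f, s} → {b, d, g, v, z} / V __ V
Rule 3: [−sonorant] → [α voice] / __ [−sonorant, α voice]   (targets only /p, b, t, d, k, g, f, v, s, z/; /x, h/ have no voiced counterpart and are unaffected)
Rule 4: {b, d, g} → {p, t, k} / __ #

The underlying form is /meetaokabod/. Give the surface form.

Rule 1 (intervocalic spirantization): /t/ is a stop between vowels /e/ and /a/, so it spirantizes to the fricative [s]. /k/ is a stop between vowels /o/ and /a/, so it spirantizes to the fricative [x]. /b/ is a stop between vowels /a/ and /o/, so it spirantizes to the fricative [v]. /meetaokabod/ → meesaoxavod.
Rule 2 (intervocalic voicing): /s/ is a voiceless obstruent between vowels /e/ and /a/, so it voices to [z]. /meesaoxavod/ → meezaoxavod.
Rule 3 (regressive voicing assimilation): no segment meets the environment; /meezaoxavod/ is unchanged.
Rule 4 (final devoicing): /d/ is a voiced stop in word-final position, so it devoices to [t]. /meezaoxavod/ → meezaoxavot.

meezaoxavot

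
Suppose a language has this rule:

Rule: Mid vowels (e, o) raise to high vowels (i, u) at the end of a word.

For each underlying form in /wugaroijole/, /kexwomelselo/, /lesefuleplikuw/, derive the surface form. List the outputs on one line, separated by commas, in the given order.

/wugaroijole/: /e/ is a mid vowel in word-final position, so it raises to [i]. → [wugaroijoli].
/kexwomelselo/: /o/ is a mid vowel in word-final position, so it raises to [u]. → [kexwomelselu].
/lesefuleplikuw/: the rule's environment is not met; surfaces unchanged as [lesefuleplikuw].

wugaroijoli, kexwomelselu, lesefuleplikuw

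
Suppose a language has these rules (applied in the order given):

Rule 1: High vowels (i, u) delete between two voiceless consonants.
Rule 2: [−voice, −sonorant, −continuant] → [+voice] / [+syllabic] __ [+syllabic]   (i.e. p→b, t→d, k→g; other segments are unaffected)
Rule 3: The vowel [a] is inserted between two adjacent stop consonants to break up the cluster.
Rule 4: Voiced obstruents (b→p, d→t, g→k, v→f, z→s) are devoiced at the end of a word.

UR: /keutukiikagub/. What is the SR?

Rule 1 (high vowel syncope): /u/ is a high vowel flanked by voiceless consonants /t/ and /k/, so it deletes. /keutukiikagub/ → keutkiikagub.
Rule 2 (intervocalic voicing): /k/ is a voiceless stop between vowels /i/ and /a/, so it voices to [g]. /keutkiikagub/ → keutkiigagub.
Rule 3 (stop-cluster a-epenthesis): /t/ and /k/ form a stop–stop cluster, so [a] is inserted between them. /keutkiigagub/ → keutakiigagub.
Rule 4 (final devoicing): /b/ is a voiced obstruent in word-final position, so it devoices to [p]. /keutakiigagub/ → keutakiigagup.

keutakiigagup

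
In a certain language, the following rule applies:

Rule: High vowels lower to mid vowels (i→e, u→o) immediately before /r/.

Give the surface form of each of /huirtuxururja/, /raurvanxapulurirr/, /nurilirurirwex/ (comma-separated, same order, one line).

/huirtuxururja/: /i/ is a high vowel immediately before /r/, so it lowers to [e]. /u/ is a high vowel immediately before /r/, so it lowers to [o]. /u/ is a high vowel immediately before /r/, so it lowers to [o]. → [huertuxororja].
/raurvanxapulurirr/: /u/ is a high vowel immediately before /r/, so it lowers to [o]. /u/ is a high vowel immediately before /r/, so it lowers to [o]. /i/ is a high vowel immediately before /r/, so it lowers to [e]. → [raorvanxapulorerr].
/nurilirurirwex/: /u/ is a high vowel immediately before /r/, so it lowers to [o]. /i/ is a high vowel immediately before /r/, so it lowers to [e]. /u/ is a high vowel immediately before /r/, so it lowers to [o]. /i/ is a high vowel immediately before /r/, so it lowers to [e]. → [norilerorerwex].

huertuxororja, raorvanxapulorerr, norilerorerwex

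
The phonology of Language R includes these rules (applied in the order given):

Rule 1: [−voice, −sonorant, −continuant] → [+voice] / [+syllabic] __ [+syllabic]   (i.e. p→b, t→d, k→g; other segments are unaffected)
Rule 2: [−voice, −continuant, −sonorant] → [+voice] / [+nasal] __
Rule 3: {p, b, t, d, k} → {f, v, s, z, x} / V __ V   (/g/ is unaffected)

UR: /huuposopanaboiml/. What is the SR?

Rule 1 (intervocalic voicing): /p/ is a voiceless stop between vowels /u/ and /o/, so it voices to [b]. /p/ is a voiceless stop between vowels /o/ and /a/, so it voices to [b]. /huuposopanaboiml/ → huubosobanaboiml.
Rule 2 (post-nasal voicing): no segment meets the environment; /huubosobanaboiml/ is unchanged.
Rule 3 (intervocalic spirantization): /b/ is a stop between vowels /u/ and /o/, so it spirantizes to the fricative [v]. /b/ is a stop between vowels /o/ and /a/, so it spirantizes to the fricative [v]. /b/ is a stop between vowels /a/ and /o/, so it spirantizes to the fricative [v]. /huubosobanaboiml/ → huuvosovanavoiml.

huuvosovanavoiml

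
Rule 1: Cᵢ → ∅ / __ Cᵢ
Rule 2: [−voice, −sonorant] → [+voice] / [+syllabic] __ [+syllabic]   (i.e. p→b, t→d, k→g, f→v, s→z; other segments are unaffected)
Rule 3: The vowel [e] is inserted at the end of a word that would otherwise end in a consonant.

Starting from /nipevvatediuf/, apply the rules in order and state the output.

nibevadediufe

Rule 1 (degemination): /vv/ is a geminate; the first /v/ deletes. /nipevvatediuf/ → nipevatediuf.
Rule 2 (intervocalic voicing): /p/ is a voiceless obstruent between vowels /i/ and /e/, so it voices to [b]. /t/ is a voiceless obstruent between vowels /a/ and /e/, so it voices to [d]. /nipevatediuf/ → nibevadediuf.
Rule 3 (final e-epenthesis): the form ends in the consonant /f/, so [e] is inserted word-finally. /nibevadediuf/ → nibevadediufe.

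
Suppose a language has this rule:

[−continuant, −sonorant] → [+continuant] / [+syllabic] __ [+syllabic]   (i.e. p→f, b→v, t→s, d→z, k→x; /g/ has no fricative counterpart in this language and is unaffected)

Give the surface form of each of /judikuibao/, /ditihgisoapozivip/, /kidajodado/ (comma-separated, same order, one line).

juzixuivao, disihgisoafozivip, kizajozazo

/judikuibao/: /d/ is a stop between vowels /u/ and /i/, so it spirantizes to the fricative [z]. /k/ is a stop between vowels /i/ and /u/, so it spirantizes to the fricative [x]. /b/ is a stop between vowels /i/ and /a/, so it spirantizes to the fricative [v]. → [juzixuivao].
/ditihgisoapozivip/: /t/ is a stop between vowels /i/ and /i/, so it spirantizes to the fricative [s]. /p/ is a stop between vowels /a/ and /o/, so it spirantizes to the fricative [f]. → [disihgisoafozivip].
/kidajodado/: /d/ is a stop between vowels /i/ and /a/, so it spirantizes to the fricative [z]. /d/ is a stop between vowels /o/ and /a/, so it spirantizes to the fricative [z]. /d/ is a stop between vowels /a/ and /o/, so it spirantizes to the fricative [z]. → [kizajozazo].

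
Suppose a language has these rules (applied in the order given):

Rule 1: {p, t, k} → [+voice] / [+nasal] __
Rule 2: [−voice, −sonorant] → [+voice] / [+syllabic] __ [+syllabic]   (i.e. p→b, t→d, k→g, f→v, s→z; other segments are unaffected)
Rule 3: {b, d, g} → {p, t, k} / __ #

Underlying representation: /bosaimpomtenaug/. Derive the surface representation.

bozaimbomdenauk

Rule 1 (post-nasal voicing): /p/ is a voiceless stop immediately after the nasal /m/, so it voices to [b]. /t/ is a voiceless stop immediately after the nasal /m/, so it voices to [d]. /bosaimpomtenaug/ → bosaimbomdenaug.
Rule 2 (intervocalic voicing): /s/ is a voiceless obstruent between vowels /o/ and /a/, so it voices to [z]. /bosaimbomdenaug/ → bozaimbomdenaug.
Rule 3 (final devoicing): /g/ is a voiced stop in word-final position, so it devoices to [k]. /bozaimbomdenaug/ → bozaimbomdenauk.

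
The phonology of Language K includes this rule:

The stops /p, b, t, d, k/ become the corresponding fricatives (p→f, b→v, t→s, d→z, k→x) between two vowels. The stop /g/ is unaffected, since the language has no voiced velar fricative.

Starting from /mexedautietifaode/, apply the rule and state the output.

/d/ is a stop between vowels /e/ and /a/, so it spirantizes to the fricative [z].
/t/ is a stop between vowels /u/ and /i/, so it spirantizes to the fricative [s].
/t/ is a stop between vowels /e/ and /i/, so it spirantizes to the fricative [s].
/d/ is a stop between vowels /o/ and /e/, so it spirantizes to the fricative [z].
Surface form: [mexezausiesifaoze].

mexezausiesifaoze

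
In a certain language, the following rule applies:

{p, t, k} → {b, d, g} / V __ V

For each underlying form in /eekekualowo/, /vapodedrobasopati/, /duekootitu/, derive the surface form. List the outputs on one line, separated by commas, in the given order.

/eekekualowo/: /k/ is a voiceless stop between vowels /e/ and /e/, so it voices to [g]. /k/ is a voiceless stop between vowels /e/ and /u/, so it voices to [g]. → [eegegualowo].
/vapodedrobasopati/: /p/ is a voiceless stop between vowels /a/ and /o/, so it voices to [b]. /p/ is a voiceless stop between vowels /o/ and /a/, so it voices to [b]. /t/ is a voiceless stop between vowels /a/ and /i/, so it voices to [d]. → [vabodedrobasobadi].
/duekootitu/: /k/ is a voiceless stop between vowels /e/ and /o/, so it voices to [g]. /t/ is a voiceless stop between vowels /o/ and /i/, so it voices to [d]. /t/ is a voiceless stop between vowels /i/ and /u/, so it voices to [d]. → [duegoodidu].

eegegualowo, vabodedrobasobadi, duegoodidu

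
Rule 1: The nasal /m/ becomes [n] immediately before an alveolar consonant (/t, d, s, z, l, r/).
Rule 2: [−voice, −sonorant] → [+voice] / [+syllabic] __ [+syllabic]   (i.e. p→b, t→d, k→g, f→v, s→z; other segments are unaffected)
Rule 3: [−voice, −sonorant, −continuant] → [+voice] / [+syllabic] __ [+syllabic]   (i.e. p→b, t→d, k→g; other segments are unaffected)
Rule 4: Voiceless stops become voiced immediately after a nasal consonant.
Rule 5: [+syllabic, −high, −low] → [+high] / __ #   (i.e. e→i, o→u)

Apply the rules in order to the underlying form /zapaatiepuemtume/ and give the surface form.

Rule 1 (nasal place assimilation): /m/ precedes the alveolar consonant /t/, so it assimilates in place to [n]. /zapaatiepuemtume/ → zapaatiepuentume.
Rule 2 (intervocalic voicing): /p/ is a voiceless obstruent between vowels /a/ and /a/, so it voices to [b]. /t/ is a voiceless obstruent between vowels /a/ and /i/, so it voices to [d]. /p/ is a voiceless obstruent between vowels /e/ and /u/, so it voices to [b]. /zapaatiepuentume/ → zabaadiebuentume.
Rule 3 (intervocalic voicing): no segment meets the environment; /zabaadiebuentume/ is unchanged.
Rule 4 (post-nasal voicing): /t/ is a voiceless stop immediately after the nasal /n/, so it voices to [d]. /zabaadiebuentume/ → zabaadiebuendume.
Rule 5 (final vowel raising): /e/ is a mid vowel in word-final position, so it raises to [i]. /zabaadiebuendume/ → zabaadiebuendumi.

zabaadiebuendumi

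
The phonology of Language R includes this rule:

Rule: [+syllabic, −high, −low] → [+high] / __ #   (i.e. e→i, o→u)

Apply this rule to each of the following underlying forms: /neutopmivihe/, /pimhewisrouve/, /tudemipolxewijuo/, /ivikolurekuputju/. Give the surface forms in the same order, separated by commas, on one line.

neutopmivihi, pimhewisrouvi, tudemipolxewijuu, ivikolurekuputju

/neutopmivihe/: /e/ is a mid vowel in word-final position, so it raises to [i]. → [neutopmivihi].
/pimhewisrouve/: /e/ is a mid vowel in word-final position, so it raises to [i]. → [pimhewisrouvi].
/tudemipolxewijuo/: /o/ is a mid vowel in word-final position, so it raises to [u]. → [tudemipolxewijuu].
/ivikolurekuputju/: the rule's environment is not met; surfaces unchanged as [ivikolurekuputju].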